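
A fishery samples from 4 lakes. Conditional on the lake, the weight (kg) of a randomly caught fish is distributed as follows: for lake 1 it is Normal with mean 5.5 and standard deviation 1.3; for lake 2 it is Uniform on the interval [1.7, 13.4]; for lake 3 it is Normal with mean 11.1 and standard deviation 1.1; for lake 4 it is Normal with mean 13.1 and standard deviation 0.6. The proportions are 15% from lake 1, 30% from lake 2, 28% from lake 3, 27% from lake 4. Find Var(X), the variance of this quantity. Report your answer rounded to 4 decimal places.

11.8133

Per component, 1: μ=5.5, E[X²]=31.94; 2: μ=7.55, E[X²]=68.41; 3: μ=11.1, E[X²]=124.42; 4: μ=13.1, E[X²]=171.97.
E[X] = 0.15·5.5 + 0.3·7.55 + 0.28·11.1 + 0.27·13.1 = 9.735.
E[X²] = 0.15·31.94 + 0.3·68.41 + 0.28·124.42 + 0.27·171.97 = 106.584.
Var(X) = E[X²] − (E[X])² = 106.584 − 94.7702 = 11.8133.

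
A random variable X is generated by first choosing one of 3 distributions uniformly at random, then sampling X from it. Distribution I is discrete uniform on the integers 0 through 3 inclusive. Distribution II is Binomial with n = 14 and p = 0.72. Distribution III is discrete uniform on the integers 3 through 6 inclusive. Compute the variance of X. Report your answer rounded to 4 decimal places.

Per component, I: μ=1.5, E[X²]=3.5; II: μ=10.08, E[X²]=104.429; III: μ=4.5, E[X²]=21.5.
E[X] = 0.333333·1.5 + 0.333333·10.08 + 0.333333·4.5 = 5.36.
E[X²] = 0.333333·3.5 + 0.333333·104.429 + 0.333333·21.5 = 43.1429.
Var(X) = E[X²] − (E[X])² = 43.1429 − 28.7296 = 14.4133.

14.4133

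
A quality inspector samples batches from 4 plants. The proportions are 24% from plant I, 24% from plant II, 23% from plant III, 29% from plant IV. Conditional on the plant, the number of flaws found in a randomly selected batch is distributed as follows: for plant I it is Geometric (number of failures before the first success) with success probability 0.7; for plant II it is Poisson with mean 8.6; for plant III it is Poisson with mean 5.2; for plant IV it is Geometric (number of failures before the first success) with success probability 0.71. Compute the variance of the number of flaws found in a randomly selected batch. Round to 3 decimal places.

Per component, I: μ=0.428571, E[X²]=0.795918; II: μ=8.6, E[X²]=82.56; III: μ=5.2, E[X²]=32.24; IV: μ=0.408451, E[X²]=0.742115.
E[X] = 0.24·0.428571 + 0.24·8.6 + 0.23·5.2 + 0.29·0.408451 = 3.48131.
E[X²] = 0.24·0.795918 + 0.24·82.56 + 0.23·32.24 + 0.29·0.742115 = 27.6358.
Var(X) = E[X²] − (E[X])² = 27.6358 − 12.1195 = 15.5163.

15.516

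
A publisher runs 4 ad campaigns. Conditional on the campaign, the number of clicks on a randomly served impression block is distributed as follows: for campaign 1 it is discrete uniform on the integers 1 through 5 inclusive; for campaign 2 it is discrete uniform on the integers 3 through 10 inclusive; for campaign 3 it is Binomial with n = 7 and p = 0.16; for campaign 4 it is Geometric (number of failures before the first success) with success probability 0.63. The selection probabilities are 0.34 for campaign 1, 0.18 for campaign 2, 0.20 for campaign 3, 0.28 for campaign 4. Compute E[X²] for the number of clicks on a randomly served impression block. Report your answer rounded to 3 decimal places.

13.087

For each component E[X²] = Var + (mean)², giving 1: 11; 2: 47.5; 3: 2.1952; 4: 1.27715.
Overall E[X²] = 0.34·11 + 0.18·47.5 + 0.2·2.1952 + 0.28·1.27715 = 13.0866.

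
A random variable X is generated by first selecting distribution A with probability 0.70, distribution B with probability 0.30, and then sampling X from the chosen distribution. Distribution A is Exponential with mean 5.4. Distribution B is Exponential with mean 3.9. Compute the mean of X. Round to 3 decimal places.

4.950

Component means — A: 5.4; B: 3.9.
E[X] = 0.7·5.4 + 0.3·3.9 = 4.95.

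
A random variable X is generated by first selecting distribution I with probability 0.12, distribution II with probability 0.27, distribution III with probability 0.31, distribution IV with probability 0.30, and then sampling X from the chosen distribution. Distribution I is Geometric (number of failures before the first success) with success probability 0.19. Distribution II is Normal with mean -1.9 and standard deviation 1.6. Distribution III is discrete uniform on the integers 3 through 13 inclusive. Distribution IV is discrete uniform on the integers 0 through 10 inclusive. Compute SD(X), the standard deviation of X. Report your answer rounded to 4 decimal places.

Per component, I: μ=4.26316, E[X²]=40.6122; II: μ=-1.9, E[X²]=6.17; III: μ=8, E[X²]=74; IV: μ=5, E[X²]=35.
E[X] = 0.12·4.26316 + 0.27·-1.9 + 0.31·8 + 0.3·5 = 3.97858.
E[X²] = 0.12·40.6122 + 0.27·6.17 + 0.31·74 + 0.3·35 = 39.9794.
Var(X) = E[X²] − (E[X])² = 39.9794 − 15.8291 = 24.1503.
SD(X) = √24.1503 = 4.91429.

4.9143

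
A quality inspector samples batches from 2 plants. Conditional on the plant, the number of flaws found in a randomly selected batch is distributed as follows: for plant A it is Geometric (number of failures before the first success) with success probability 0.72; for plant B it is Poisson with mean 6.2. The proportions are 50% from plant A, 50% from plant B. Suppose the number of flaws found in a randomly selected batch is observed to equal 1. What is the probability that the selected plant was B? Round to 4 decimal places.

Likelihoods P(X=1 | ·): A: 0.2016; B: 0.0125825.
Posterior ∝ prior × likelihood. Numerator for B: 0.5·0.0125825 = 0.00629123.
Normalizing constant: 0.5·0.2016 + 0.5·0.0125825 = 0.107091.
P(B | observation) = 0.00629123 / 0.107091 = 0.0587465.

0.0587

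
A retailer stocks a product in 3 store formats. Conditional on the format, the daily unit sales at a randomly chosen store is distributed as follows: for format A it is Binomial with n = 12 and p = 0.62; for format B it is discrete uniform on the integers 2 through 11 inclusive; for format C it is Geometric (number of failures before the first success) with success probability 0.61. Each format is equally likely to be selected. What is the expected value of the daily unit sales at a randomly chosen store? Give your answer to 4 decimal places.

4.8598

Component means — A: 7.44; B: 6.5; C: 0.639344.
E[X] = 0.333333·7.44 + 0.333333·6.5 + 0.333333·0.639344 = 4.85978.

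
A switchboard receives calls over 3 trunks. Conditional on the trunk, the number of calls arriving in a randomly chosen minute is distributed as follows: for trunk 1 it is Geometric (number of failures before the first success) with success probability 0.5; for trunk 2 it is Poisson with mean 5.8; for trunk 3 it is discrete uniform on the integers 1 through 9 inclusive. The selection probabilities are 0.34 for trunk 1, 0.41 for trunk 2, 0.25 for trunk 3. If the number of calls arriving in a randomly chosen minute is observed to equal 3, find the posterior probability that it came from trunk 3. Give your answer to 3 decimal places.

Likelihoods P(X=3 | ·): 1: 0.0625; 2: 0.098452; 3: 0.111111.
Posterior ∝ prior × likelihood. Numerator for 3: 0.25·0.111111 = 0.0277778.
Normalizing constant: 0.34·0.0625 + 0.41·0.098452 + 0.25·0.111111 = 0.0893931.
P(3 | observation) = 0.0277778 / 0.0893931 = 0.310737.

0.311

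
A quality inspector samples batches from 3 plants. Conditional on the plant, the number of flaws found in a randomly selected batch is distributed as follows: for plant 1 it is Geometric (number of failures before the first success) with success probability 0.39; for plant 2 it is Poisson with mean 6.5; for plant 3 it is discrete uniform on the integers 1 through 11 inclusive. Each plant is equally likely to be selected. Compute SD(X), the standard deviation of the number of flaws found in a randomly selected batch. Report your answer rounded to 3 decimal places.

Per component, 1: μ=1.5641, E[X²]=6.45694; 2: μ=6.5, E[X²]=48.75; 3: μ=6, E[X²]=46.
E[X] = 0.333333·1.5641 + 0.333333·6.5 + 0.333333·6 = 4.68803.
E[X²] = 0.333333·6.45694 + 0.333333·48.75 + 0.333333·46 = 33.7356.
Var(X) = E[X²] − (E[X])² = 33.7356 − 21.9777 = 11.758.
SD(X) = √11.758 = 3.42899.

3.429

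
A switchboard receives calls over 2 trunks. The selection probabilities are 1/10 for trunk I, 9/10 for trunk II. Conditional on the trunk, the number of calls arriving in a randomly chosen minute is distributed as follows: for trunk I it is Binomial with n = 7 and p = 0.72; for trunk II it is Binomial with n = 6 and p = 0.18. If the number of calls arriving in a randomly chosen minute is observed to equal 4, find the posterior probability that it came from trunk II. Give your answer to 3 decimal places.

0.316

Likelihoods P(X=4 | ·): I: 0.206477; II: 0.0105879.
Posterior ∝ prior × likelihood. Numerator for II: 0.9·0.0105879 = 0.00952909.
Normalizing constant: 0.1·0.206477 + 0.9·0.0105879 = 0.0301768.
P(II | observation) = 0.00952909 / 0.0301768 = 0.315775.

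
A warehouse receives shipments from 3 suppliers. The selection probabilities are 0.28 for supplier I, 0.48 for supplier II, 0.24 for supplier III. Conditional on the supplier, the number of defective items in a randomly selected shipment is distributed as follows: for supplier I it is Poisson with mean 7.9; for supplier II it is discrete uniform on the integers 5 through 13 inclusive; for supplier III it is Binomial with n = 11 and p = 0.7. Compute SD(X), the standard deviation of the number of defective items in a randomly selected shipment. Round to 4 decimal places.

2.5152

Per component, I: μ=7.9, E[X²]=70.31; II: μ=9, E[X²]=87.6667; III: μ=7.7, E[X²]=61.6.
E[X] = 0.28·7.9 + 0.48·9 + 0.24·7.7 = 8.38.
E[X²] = 0.28·70.31 + 0.48·87.6667 + 0.24·61.6 = 76.5508.
Var(X) = E[X²] − (E[X])² = 76.5508 − 70.2244 = 6.3264.
SD(X) = √6.3264 = 2.51523.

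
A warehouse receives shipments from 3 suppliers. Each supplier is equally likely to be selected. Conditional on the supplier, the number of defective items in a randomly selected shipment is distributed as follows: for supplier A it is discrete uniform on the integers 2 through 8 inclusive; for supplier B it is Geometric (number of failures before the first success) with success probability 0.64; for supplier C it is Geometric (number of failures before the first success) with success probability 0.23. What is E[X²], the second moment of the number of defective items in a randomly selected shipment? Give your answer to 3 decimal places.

18.653

For each component E[X²] = Var + (mean)², giving A: 29; B: 1.19531; C: 25.7637.
Overall E[X²] = 0.333333·29 + 0.333333·1.19531 + 0.333333·25.7637 = 18.653.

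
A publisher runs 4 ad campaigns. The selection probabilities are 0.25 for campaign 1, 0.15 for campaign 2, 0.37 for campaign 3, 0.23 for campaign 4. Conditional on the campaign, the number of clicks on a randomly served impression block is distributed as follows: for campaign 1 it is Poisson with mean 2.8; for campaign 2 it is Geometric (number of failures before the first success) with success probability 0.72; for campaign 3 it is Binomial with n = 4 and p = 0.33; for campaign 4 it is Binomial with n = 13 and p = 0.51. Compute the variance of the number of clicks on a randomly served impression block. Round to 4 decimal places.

6.9110

Per component, 1: μ=2.8, E[X²]=10.64; 2: μ=0.388889, E[X²]=0.691358; 3: μ=1.32, E[X²]=2.6268; 4: μ=6.63, E[X²]=47.2056.
E[X] = 0.25·2.8 + 0.15·0.388889 + 0.37·1.32 + 0.23·6.63 = 2.77163.
E[X²] = 0.25·10.64 + 0.15·0.691358 + 0.37·2.6268 + 0.23·47.2056 = 14.5929.
Var(X) = E[X²] − (E[X])² = 14.5929 − 7.68195 = 6.91096.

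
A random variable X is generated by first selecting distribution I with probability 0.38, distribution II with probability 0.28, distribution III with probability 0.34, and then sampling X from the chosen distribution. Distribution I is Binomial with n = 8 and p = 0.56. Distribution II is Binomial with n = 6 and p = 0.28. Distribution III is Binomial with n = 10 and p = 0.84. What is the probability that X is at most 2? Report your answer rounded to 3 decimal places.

Conditional on each component, P(X ≤ 2): I: 0.0794247; II: 0.780417; III: 1.42256e-05.
By total probability, P(X ≤ 2) = 0.38·0.0794247 + 0.28·0.780417 + 0.34·1.42256e-05 = 0.248703.

0.249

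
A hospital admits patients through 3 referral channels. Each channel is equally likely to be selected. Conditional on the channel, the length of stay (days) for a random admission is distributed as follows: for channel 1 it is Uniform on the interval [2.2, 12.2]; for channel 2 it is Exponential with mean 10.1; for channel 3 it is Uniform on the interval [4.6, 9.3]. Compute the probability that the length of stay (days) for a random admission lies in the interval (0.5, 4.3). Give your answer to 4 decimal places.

Conditional on each channel, P(0.5 < X < 4.3): 1: 0.21; 2: 0.298416; 3: 0.
By total probability, P(0.5 < X < 4.3) = 0.333333·0.21 + 0.333333·0.298416 + 0.333333·0 = 0.169472.

0.1695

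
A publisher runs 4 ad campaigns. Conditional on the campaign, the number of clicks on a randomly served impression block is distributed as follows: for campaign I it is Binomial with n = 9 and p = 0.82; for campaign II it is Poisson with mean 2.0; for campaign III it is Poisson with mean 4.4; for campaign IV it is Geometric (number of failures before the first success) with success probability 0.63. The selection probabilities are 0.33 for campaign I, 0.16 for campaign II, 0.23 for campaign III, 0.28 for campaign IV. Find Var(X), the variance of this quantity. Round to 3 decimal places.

Per component, I: μ=7.38, E[X²]=55.7928; II: μ=2, E[X²]=6; III: μ=4.4, E[X²]=23.76; IV: μ=0.587302, E[X²]=1.27715.
E[X] = 0.33·7.38 + 0.16·2 + 0.23·4.4 + 0.28·0.587302 = 3.93184.
E[X²] = 0.33·55.7928 + 0.16·6 + 0.23·23.76 + 0.28·1.27715 = 25.194.
Var(X) = E[X²] − (E[X])² = 25.194 − 15.4594 = 9.73462.

9.735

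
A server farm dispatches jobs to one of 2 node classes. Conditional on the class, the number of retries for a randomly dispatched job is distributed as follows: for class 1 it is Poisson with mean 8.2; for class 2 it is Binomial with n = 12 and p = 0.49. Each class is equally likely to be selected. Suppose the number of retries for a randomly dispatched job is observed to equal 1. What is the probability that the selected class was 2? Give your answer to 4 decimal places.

0.6132

Likelihoods P(X=1 | ·): 1: 0.00225216; 2: 0.00356984.
Posterior ∝ prior × likelihood. Numerator for 2: 0.5·0.00356984 = 0.00178492.
Normalizing constant: 0.5·0.00225216 + 0.5·0.00356984 = 0.002911.
P(2 | observation) = 0.00178492 / 0.002911 = 0.613164.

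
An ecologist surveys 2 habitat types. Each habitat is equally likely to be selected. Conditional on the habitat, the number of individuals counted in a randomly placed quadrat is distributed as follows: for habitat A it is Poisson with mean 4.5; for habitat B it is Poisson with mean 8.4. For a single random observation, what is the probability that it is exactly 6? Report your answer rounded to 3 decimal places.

0.119

Conditional on each habitat, P(X = 6): A: 0.12812; B: 0.109716.
By total probability, P(X = 6) = 0.5·0.12812 + 0.5·0.109716 = 0.118918.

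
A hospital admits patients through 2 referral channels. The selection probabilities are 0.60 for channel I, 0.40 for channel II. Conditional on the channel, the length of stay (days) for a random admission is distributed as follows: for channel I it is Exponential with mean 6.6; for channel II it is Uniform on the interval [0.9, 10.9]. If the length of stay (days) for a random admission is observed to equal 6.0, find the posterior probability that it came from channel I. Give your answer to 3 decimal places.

Likelihoods f(6.0 | ·): I: 0.061044; II: 0.1.
Posterior ∝ prior × likelihood. Numerator for I: 0.6·0.061044 = 0.0366264.
Normalizing constant: 0.6·0.061044 + 0.4·0.1 = 0.0766264.
P(I | observation) = 0.0366264 / 0.0766264 = 0.477987.

0.478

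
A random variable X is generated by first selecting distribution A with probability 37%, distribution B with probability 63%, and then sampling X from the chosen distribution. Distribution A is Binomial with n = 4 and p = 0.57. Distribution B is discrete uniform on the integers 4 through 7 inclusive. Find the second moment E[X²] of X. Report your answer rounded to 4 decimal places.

For each component E[X²] = Var + (mean)², giving A: 6.1788; B: 31.5.
Overall E[X²] = 0.37·6.1788 + 0.63·31.5 = 22.1312.

22.1312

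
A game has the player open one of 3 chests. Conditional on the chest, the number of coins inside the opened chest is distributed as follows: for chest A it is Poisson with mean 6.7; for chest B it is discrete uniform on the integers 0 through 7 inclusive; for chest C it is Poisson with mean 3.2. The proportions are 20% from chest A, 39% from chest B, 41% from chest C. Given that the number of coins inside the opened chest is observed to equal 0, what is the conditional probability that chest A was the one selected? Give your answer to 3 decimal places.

0.004

Likelihoods P(X=0 | ·): A: 0.00123091; B: 0.125; C: 0.0407622.
Posterior ∝ prior × likelihood. Numerator for A: 0.2·0.00123091 = 0.000246182.
Normalizing constant: 0.2·0.00123091 + 0.39·0.125 + 0.41·0.0407622 = 0.0657087.
P(A | observation) = 0.000246182 / 0.0657087 = 0.00374657.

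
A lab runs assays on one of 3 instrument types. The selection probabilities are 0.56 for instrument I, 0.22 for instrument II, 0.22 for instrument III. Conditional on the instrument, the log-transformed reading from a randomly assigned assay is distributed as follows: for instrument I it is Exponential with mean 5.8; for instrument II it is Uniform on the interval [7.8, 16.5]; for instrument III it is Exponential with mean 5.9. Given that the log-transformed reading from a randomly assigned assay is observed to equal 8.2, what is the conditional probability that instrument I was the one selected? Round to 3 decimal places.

0.404

Likelihoods f(8.2 | ·): I: 0.0419343; II: 0.114943; III: 0.0422233.
Posterior ∝ prior × likelihood. Numerator for I: 0.56·0.0419343 = 0.0234832.
Normalizing constant: 0.56·0.0419343 + 0.22·0.114943 + 0.22·0.0422233 = 0.0580597.
P(I | observation) = 0.0234832 / 0.0580597 = 0.404467.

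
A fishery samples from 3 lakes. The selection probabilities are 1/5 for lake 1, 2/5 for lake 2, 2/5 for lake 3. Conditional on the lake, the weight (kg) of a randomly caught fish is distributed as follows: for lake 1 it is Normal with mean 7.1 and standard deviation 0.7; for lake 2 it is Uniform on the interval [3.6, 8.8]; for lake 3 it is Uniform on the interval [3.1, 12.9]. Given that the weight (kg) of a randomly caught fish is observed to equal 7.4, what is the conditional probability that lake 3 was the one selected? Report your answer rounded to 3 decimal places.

0.184

Likelihoods f(7.4 | ·): 1: 0.51991; 2: 0.192308; 3: 0.102041.
Posterior ∝ prior × likelihood. Numerator for 3: 0.4·0.102041 = 0.0408163.
Normalizing constant: 0.2·0.51991 + 0.4·0.192308 + 0.4·0.102041 = 0.221721.
P(3 | observation) = 0.0408163 / 0.221721 = 0.184088.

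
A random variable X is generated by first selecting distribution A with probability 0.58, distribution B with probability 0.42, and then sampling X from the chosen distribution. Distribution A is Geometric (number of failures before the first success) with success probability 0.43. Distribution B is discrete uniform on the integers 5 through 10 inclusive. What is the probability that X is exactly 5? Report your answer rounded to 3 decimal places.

Conditional on each component, P(X = 5): A: 0.0258728; B: 0.166667.
By total probability, P(X = 5) = 0.58·0.0258728 + 0.42·0.166667 = 0.0850062.

0.085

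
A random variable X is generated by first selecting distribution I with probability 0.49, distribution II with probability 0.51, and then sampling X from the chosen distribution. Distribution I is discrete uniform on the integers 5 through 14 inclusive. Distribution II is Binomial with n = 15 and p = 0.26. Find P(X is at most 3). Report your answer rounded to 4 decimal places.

0.2171

Conditional on each component, P(X ≤ 3): I: 0; II: 0.42577.
By total probability, P(X ≤ 3) = 0.49·0 + 0.51·0.42577 = 0.217143.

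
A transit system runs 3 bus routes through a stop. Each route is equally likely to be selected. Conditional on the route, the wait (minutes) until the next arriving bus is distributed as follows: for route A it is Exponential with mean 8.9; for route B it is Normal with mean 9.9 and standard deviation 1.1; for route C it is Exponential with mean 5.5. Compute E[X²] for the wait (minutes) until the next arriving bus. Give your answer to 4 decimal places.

106.0467

For each component E[X²] = Var + (mean)², giving A: 158.42; B: 99.22; C: 60.5.
Overall E[X²] = 0.333333·158.42 + 0.333333·99.22 + 0.333333·60.5 = 106.047.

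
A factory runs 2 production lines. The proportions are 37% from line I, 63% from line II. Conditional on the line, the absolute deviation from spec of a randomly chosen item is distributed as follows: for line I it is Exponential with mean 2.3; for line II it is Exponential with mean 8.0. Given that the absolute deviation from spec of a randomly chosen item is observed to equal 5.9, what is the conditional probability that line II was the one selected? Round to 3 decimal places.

0.753

Likelihoods f(5.9 | ·): I: 0.0334359; II: 0.0597885.
Posterior ∝ prior × likelihood. Numerator for II: 0.63·0.0597885 = 0.0376668.
Normalizing constant: 0.37·0.0334359 + 0.63·0.0597885 = 0.050038.
P(II | observation) = 0.0376668 / 0.050038 = 0.752763.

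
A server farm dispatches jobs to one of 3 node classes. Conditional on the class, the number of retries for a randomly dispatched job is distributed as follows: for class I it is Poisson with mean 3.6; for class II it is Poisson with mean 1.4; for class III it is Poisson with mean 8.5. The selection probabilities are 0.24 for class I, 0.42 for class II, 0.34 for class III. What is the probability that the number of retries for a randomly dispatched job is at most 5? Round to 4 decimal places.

0.6721

Conditional on each class, P(X ≤ 5): I: 0.844119; II: 0.996799; III: 0.149597.
By total probability, P(X ≤ 5) = 0.24·0.844119 + 0.42·0.996799 + 0.34·0.149597 = 0.672107.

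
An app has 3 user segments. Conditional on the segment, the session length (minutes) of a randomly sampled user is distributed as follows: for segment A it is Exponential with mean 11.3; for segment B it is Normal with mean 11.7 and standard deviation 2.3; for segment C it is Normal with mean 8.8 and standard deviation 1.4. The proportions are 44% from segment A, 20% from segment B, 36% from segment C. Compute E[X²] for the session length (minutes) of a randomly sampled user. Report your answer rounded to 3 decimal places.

169.387

For each component E[X²] = Var + (mean)², giving A: 255.38; B: 142.18; C: 79.4.
Overall E[X²] = 0.44·255.38 + 0.2·142.18 + 0.36·79.4 = 169.387.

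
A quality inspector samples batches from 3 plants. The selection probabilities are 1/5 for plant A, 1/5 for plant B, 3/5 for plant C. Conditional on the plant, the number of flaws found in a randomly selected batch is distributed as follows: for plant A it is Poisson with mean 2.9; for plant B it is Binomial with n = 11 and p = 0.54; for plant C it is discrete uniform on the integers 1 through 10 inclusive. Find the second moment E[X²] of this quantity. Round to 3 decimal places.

32.965

For each component E[X²] = Var + (mean)², giving A: 11.31; B: 38.016; C: 38.5.
Overall E[X²] = 0.2·11.31 + 0.2·38.016 + 0.6·38.5 = 32.9652.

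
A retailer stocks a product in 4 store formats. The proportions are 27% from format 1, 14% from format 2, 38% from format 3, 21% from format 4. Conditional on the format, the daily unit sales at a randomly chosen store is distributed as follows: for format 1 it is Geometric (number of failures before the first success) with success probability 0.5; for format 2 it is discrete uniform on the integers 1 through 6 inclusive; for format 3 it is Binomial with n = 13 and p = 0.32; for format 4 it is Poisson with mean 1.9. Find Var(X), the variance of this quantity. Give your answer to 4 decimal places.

4.2350

Per component, 1: μ=1, E[X²]=3; 2: μ=3.5, E[X²]=15.1667; 3: μ=4.16, E[X²]=20.1344; 4: μ=1.9, E[X²]=5.51.
E[X] = 0.27·1 + 0.14·3.5 + 0.38·4.16 + 0.21·1.9 = 2.7398.
E[X²] = 0.27·3 + 0.14·15.1667 + 0.38·20.1344 + 0.21·5.51 = 11.7415.
Var(X) = E[X²] − (E[X])² = 11.7415 − 7.5065 = 4.235.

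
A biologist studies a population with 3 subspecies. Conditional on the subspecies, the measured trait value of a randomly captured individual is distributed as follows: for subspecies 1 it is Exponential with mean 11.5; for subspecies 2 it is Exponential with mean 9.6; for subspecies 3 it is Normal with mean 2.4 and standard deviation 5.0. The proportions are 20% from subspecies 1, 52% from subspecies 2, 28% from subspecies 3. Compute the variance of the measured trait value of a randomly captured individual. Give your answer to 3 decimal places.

Per component, 1: μ=11.5, E[X²]=264.5; 2: μ=9.6, E[X²]=184.32; 3: μ=2.4, E[X²]=30.76.
E[X] = 0.2·11.5 + 0.52·9.6 + 0.28·2.4 = 7.964.
E[X²] = 0.2·264.5 + 0.52·184.32 + 0.28·30.76 = 157.359.
Var(X) = E[X²] − (E[X])² = 157.359 − 63.4253 = 93.9339.

93.934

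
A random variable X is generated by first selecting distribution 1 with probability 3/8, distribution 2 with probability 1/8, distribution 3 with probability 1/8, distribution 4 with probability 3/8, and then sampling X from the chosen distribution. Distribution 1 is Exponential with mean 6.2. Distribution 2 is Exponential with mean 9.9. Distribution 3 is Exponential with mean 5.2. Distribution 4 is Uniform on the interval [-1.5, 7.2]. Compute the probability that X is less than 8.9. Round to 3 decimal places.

0.837

Conditional on each component, P(X < 8.9): 1: 0.762; 2: 0.593019; 3: 0.819412; 4: 1.
By total probability, P(X < 8.9) = 0.375·0.762 + 0.125·0.593019 + 0.125·0.819412 + 0.375·1 = 0.837304.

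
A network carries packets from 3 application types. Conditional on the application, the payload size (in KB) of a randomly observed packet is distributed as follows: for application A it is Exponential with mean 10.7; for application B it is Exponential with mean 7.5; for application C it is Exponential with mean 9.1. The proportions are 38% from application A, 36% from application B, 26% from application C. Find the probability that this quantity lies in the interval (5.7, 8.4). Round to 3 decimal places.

Conditional on each application, P(5.7 < X < 8.4): A: 0.130913; B: 0.141387; C: 0.137232.
By total probability, P(5.7 < X < 8.4) = 0.38·0.130913 + 0.36·0.141387 + 0.26·0.137232 = 0.136327.

0.136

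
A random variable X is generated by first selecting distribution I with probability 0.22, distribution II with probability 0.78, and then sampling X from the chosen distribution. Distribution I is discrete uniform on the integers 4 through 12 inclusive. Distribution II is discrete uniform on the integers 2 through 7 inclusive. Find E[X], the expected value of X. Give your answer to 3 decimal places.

5.270

Component means — I: 8; II: 4.5.
E[X] = 0.22·8 + 0.78·4.5 = 5.27.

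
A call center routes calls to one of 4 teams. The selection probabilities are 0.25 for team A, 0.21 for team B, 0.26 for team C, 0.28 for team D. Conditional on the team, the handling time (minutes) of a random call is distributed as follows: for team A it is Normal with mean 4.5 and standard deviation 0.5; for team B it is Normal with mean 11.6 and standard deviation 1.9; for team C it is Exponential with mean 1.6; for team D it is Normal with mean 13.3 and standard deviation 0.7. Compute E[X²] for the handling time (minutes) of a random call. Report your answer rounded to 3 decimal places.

85.138

For each component E[X²] = Var + (mean)², giving A: 20.5; B: 138.17; C: 5.12; D: 177.38.
Overall E[X²] = 0.25·20.5 + 0.21·138.17 + 0.26·5.12 + 0.28·177.38 = 85.1383.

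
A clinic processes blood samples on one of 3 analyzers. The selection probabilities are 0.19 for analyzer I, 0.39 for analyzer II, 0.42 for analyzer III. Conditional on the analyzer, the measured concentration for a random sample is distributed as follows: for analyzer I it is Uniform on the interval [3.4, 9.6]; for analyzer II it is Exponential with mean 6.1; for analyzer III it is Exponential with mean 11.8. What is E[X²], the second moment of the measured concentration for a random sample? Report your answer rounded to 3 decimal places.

For each component E[X²] = Var + (mean)², giving I: 45.4533; II: 74.42; III: 278.48.
Overall E[X²] = 0.19·45.4533 + 0.39·74.42 + 0.42·278.48 = 154.622.

154.622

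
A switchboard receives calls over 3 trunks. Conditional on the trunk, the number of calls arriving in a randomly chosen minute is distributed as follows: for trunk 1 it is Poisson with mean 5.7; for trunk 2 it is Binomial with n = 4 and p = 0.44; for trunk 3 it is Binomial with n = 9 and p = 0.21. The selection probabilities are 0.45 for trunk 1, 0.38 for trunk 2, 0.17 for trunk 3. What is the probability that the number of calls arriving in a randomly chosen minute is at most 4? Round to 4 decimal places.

0.6932

Conditional on each trunk, P(X ≤ 4): 1: 0.327215; 2: 1; 3: 0.975972.
By total probability, P(X ≤ 4) = 0.45·0.327215 + 0.38·1 + 0.17·0.975972 = 0.693162.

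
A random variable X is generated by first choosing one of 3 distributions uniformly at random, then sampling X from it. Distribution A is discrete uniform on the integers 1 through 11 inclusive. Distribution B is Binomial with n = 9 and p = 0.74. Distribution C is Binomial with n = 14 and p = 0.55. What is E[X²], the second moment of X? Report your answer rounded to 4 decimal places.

51.6141

For each component E[X²] = Var + (mean)², giving A: 46; B: 46.0872; C: 62.755.
Overall E[X²] = 0.333333·46 + 0.333333·46.0872 + 0.333333·62.755 = 51.6141.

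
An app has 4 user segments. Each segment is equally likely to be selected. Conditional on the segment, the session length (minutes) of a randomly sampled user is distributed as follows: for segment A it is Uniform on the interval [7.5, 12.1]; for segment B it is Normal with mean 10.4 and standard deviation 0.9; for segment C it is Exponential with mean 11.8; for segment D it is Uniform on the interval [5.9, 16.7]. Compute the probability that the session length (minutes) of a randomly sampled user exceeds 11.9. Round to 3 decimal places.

Conditional on each segment, P(X > 11.9): A: 0.0434783; B: 0.0477904; C: 0.364775; D: 0.444444.
By total probability, P(X > 11.9) = 0.25·0.0434783 + 0.25·0.0477904 + 0.25·0.364775 + 0.25·0.444444 = 0.225122.

0.225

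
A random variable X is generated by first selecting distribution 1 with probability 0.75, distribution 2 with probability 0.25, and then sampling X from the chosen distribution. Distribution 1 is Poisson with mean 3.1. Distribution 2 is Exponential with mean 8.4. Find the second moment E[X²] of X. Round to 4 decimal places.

44.8125

For each component E[X²] = Var + (mean)², giving 1: 12.71; 2: 141.12.
Overall E[X²] = 0.75·12.71 + 0.25·141.12 = 44.8125.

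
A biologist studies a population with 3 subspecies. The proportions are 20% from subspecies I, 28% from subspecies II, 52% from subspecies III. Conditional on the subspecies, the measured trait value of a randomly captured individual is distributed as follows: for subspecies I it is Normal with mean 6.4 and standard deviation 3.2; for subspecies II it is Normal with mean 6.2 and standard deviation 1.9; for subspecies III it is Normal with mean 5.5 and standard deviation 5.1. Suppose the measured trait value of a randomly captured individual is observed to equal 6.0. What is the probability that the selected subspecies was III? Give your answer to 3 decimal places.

0.327

Likelihoods f(6.0 | ·): I: 0.123699; II: 0.20881; III: 0.0778489.
Posterior ∝ prior × likelihood. Numerator for III: 0.52·0.0778489 = 0.0404815.
Normalizing constant: 0.2·0.123699 + 0.28·0.20881 + 0.52·0.0778489 = 0.123688.
P(III | observation) = 0.0404815 / 0.123688 = 0.327287.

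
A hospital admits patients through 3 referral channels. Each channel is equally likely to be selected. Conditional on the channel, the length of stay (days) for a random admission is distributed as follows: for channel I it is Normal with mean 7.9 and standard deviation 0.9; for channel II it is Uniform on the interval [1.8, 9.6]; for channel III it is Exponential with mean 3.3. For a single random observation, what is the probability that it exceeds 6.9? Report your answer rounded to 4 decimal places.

0.4455

Conditional on each channel, P(X > 6.9): I: 0.86674; II: 0.346154; III: 0.123575.
By total probability, P(X > 6.9) = 0.333333·0.86674 + 0.333333·0.346154 + 0.333333·0.123575 = 0.445489.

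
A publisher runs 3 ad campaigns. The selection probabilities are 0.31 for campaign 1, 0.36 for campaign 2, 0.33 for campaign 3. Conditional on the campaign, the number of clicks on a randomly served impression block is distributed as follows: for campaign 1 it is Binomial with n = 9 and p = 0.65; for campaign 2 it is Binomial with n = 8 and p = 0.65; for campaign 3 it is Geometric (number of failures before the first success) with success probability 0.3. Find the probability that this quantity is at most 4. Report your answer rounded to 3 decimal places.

0.433

Conditional on each campaign, P(X ≤ 4): 1: 0.171719; 2: 0.293601; 3: 0.83193.
By total probability, P(X ≤ 4) = 0.31·0.171719 + 0.36·0.293601 + 0.33·0.83193 = 0.433466.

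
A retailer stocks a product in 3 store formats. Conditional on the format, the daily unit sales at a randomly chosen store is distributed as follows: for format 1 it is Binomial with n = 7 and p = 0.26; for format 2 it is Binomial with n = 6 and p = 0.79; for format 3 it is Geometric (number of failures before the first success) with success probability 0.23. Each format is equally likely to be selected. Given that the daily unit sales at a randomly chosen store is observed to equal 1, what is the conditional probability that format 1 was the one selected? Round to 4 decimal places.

Likelihoods P(X=1 | ·): 1: 0.298856; 2: 0.00193586; 3: 0.1771.
Posterior ∝ prior × likelihood. Numerator for 1: 0.333333·0.298856 = 0.0996186.
Normalizing constant: 0.333333·0.298856 + 0.333333·0.00193586 + 0.333333·0.1771 = 0.159297.
P(1 | observation) = 0.0996186 / 0.159297 = 0.625363.

0.6254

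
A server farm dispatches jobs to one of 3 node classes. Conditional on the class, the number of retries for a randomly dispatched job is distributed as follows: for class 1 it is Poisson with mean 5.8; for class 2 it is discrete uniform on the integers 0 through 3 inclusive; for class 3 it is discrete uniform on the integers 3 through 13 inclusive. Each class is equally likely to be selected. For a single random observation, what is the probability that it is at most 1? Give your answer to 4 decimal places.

0.1735

Conditional on each class, P(X ≤ 1): 1: 0.0205874; 2: 0.5; 3: 0.
By total probability, P(X ≤ 1) = 0.333333·0.0205874 + 0.333333·0.5 + 0.333333·0 = 0.173529.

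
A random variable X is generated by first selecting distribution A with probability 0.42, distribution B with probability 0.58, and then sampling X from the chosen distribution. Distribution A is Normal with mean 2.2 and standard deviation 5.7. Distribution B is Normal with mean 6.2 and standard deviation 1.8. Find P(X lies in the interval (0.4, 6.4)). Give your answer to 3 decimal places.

0.480

Conditional on each component, P(0.4 < X < 6.4): A: 0.39331; B: 0.5436.
By total probability, P(0.4 < X < 6.4) = 0.42·0.39331 + 0.58·0.5436 = 0.480478.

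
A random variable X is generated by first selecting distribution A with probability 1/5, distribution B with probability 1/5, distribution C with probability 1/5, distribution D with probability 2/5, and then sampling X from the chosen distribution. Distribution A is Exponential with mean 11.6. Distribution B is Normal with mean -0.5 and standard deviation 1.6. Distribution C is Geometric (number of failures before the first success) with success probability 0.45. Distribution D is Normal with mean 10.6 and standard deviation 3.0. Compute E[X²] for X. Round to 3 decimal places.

For each component E[X²] = Var + (mean)², giving A: 269.12; B: 2.81; C: 4.20988; D: 121.36.
Overall E[X²] = 0.2·269.12 + 0.2·2.81 + 0.2·4.20988 + 0.4·121.36 = 103.772.

103.772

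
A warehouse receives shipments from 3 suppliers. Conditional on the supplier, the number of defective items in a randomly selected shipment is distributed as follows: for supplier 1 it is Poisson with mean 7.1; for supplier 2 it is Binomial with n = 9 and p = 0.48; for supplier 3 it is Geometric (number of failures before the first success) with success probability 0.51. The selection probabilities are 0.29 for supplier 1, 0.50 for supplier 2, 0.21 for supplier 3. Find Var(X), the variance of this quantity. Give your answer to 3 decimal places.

Per component, 1: μ=7.1, E[X²]=57.51; 2: μ=4.32, E[X²]=20.9088; 3: μ=0.960784, E[X²]=2.807.
E[X] = 0.29·7.1 + 0.5·4.32 + 0.21·0.960784 = 4.42076.
E[X²] = 0.29·57.51 + 0.5·20.9088 + 0.21·2.807 = 27.7218.
Var(X) = E[X²] − (E[X])² = 27.7218 − 19.5432 = 8.17861.

8.179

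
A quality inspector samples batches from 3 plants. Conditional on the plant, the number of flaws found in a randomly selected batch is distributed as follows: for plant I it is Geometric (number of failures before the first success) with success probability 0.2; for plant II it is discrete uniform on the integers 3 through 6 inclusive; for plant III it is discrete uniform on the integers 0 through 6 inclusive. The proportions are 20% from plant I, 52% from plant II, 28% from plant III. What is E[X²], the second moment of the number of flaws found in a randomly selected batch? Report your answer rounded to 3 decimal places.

22.020

For each component E[X²] = Var + (mean)², giving I: 36; II: 21.5; III: 13.
Overall E[X²] = 0.2·36 + 0.52·21.5 + 0.28·13 = 22.02.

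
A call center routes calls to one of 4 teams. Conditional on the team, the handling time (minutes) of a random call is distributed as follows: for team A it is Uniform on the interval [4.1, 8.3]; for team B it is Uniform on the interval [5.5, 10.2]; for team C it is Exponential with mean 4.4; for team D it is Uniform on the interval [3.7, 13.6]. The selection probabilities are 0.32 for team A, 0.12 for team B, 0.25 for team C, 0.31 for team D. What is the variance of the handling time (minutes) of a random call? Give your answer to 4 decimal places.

10.8031

Per component, A: μ=6.2, E[X²]=39.91; B: μ=7.85, E[X²]=63.4633; C: μ=4.4, E[X²]=38.72; D: μ=8.65, E[X²]=82.99.
E[X] = 0.32·6.2 + 0.12·7.85 + 0.25·4.4 + 0.31·8.65 = 6.7075.
E[X²] = 0.32·39.91 + 0.12·63.4633 + 0.25·38.72 + 0.31·82.99 = 55.7937.
Var(X) = E[X²] − (E[X])² = 55.7937 − 44.9906 = 10.8031.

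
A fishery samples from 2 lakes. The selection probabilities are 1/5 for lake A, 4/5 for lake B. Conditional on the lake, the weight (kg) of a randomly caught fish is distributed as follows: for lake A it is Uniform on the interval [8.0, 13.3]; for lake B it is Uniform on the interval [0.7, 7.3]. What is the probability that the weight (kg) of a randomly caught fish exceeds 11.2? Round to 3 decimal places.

0.079

Conditional on each lake, P(X > 11.2): A: 0.396226; B: 0.
By total probability, P(X > 11.2) = 0.2·0.396226 + 0.8·0 = 0.0792453.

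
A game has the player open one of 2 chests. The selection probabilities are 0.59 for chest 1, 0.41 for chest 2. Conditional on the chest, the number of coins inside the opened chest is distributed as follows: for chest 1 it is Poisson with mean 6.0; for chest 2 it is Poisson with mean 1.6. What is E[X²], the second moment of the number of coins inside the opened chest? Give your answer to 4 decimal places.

For each component E[X²] = Var + (mean)², giving 1: 42; 2: 4.16.
Overall E[X²] = 0.59·42 + 0.41·4.16 = 26.4856.

26.4856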